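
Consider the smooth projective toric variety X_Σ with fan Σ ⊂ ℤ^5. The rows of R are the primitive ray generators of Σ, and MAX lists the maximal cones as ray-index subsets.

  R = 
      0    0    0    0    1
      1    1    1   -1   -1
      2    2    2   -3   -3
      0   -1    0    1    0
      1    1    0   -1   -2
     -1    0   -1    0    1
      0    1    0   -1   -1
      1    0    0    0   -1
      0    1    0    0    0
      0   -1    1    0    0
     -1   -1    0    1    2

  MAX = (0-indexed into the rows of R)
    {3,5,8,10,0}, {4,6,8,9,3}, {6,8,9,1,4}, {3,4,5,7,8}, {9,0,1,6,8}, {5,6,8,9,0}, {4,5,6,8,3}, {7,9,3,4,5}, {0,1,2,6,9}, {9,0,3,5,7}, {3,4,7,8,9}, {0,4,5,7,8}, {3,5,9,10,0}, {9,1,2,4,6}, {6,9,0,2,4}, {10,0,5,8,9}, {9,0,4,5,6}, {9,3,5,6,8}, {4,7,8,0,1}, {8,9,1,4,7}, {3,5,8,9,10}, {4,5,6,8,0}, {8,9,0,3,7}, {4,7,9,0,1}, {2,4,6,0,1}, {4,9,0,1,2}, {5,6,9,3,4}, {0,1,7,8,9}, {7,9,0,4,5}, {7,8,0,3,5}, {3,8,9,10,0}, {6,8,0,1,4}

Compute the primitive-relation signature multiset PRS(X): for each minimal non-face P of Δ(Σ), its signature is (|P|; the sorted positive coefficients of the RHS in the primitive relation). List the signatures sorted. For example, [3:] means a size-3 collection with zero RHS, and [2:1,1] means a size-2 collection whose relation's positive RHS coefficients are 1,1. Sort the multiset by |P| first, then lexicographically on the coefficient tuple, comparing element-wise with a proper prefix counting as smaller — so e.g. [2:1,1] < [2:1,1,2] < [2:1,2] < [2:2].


|primitive collections| = 19. Relations:

  {4,10}:  v_{4} + v_{10} = 0 — sig = [2:]
  {6,7}:  v_{6} + v_{7} = v_{4} — sig = [2:1]
  {1,5}:  v_{1} + v_{5} = v_{0} + v_{6} — sig = [2:1,1]
  {7,10}:  v_{7} + v_{10} = v_{0} + v_{3} — sig = [2:1,1]
  {1,3}:  v_{1} + v_{3} = v_{7} + v_{8} + v_{9} — sig = [2:1,1,1]
  {1,10}:  v_{1} + v_{10} = v_{0} + v_{8} + v_{9} — sig = [2:1,1,1]
  {2,3}:  v_{2} + v_{3} = v_{1} + v_{4} + v_{9} — sig = [2:1,1,1]
  {6,10}:  v_{6} + v_{10} = v_{5} + v_{8} + v_{9} — sig = [2:1,1,1]
  {2,10}:  v_{2} + v_{10} = v_{0} + v_{1} + v_{6} + v_{9} — sig = [2:1,1,1,1]
  {2,7}:  v_{2} + v_{7} = v_{0} + v_{1} + 2·v_{4} + v_{9} — sig = [2:1,1,1,2]
  {2,5}:  v_{2} + v_{5} = 2·v_{0} + v_{4} + 2·v_{6} + v_{9} — sig = [2:1,1,2,2]
  {2,8}:  v_{2} + v_{8} = 2·v_{1} + v_{6} — sig = [2:1,2]
  {0,3,6}:  v_{0} + v_{3} + v_{6} = 0 — sig = [3:]
  {0,3,4}:  v_{0} + v_{3} + v_{4} = v_{7} — sig = [3:1]
  {5,7,8,9}:  v_{5} + v_{7} + v_{8} + v_{9} = 0 — sig = [4:]
  {0,4,8,9}:  v_{0} + v_{4} + v_{8} + v_{9} = v_{1} — sig = [4:1]
  {4,5,8,9}:  v_{4} + v_{5} + v_{8} + v_{9} = v_{6} — sig = [4:1]
  {0,1,4,6,9}:  v_{0} + v_{1} + v_{4} + v_{6} + v_{9} = v_{2} — sig = [5:1]
  {0,3,5,8,9}:  v_{0} + v_{3} + v_{5} + v_{8} + v_{9} = v_{10} — sig = [5:1]

Hence PRS(X_Σ) =
    [2:]
    [2:1]
    [2:1,1]
    [2:1,1]
    [2:1,1,1]
    [2:1,1,1]
    [2:1,1,1]
    [2:1,1,1]
    [2:1,1,1,1]
    [2:1,1,1,2]
    [2:1,1,2,2]
    [2:1,2]
    [3:]
    [3:1]
    [4:]
    [4:1]
    [4:1]
    [5:1]
    [5:1]


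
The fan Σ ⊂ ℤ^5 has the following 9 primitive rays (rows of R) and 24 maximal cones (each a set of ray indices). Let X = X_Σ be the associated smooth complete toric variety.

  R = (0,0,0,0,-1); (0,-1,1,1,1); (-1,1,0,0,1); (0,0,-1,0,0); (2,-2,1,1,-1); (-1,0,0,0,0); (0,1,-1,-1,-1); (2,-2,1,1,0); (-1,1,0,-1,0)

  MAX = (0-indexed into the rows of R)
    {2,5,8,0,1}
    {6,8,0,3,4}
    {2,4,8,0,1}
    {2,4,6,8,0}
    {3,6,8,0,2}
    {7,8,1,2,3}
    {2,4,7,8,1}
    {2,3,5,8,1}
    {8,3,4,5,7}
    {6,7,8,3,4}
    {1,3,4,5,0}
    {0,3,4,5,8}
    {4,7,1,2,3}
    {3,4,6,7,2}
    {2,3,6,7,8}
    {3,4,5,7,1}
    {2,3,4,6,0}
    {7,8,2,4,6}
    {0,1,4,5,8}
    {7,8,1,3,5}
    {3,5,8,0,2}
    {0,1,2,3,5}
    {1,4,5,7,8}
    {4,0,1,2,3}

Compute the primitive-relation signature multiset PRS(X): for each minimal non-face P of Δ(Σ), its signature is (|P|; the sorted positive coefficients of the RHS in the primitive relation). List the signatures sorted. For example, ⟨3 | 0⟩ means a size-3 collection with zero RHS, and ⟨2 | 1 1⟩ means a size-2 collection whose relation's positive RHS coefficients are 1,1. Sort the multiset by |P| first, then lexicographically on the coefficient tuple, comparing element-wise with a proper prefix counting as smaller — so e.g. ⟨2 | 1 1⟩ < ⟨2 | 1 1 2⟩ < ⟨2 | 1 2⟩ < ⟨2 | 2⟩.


Primitive collections (8):

  P={1,6}:  v_{1} + v_{6} = 0  ⟹  sig = ⟨2 | 0⟩
  P={0,7}:  v_{0} + v_{7} = v_{4}  ⟹  sig = ⟨2 | 1⟩
  P={5,6}:  v_{5} + v_{6} = v_{0} + v_{3} + v_{8}  ⟹  sig = ⟨2 | 1 1 1⟩
  P={2,5,7}:  v_{2} + v_{5} + v_{7} = v_{1}  ⟹  sig = ⟨3 | 1⟩
  P={2,4,5}:  v_{2} + v_{4} + v_{5} = v_{0} + v_{1}  ⟹  sig = ⟨3 | 1 1⟩
  P={2,3,4,8}:  v_{2} + v_{3} + v_{4} + v_{8} = 0  ⟹  sig = ⟨4 | 0⟩
  P={0,1,3,8}:  v_{0} + v_{1} + v_{3} + v_{8} = v_{5}  ⟹  sig = ⟨4 | 1⟩
  P={1,3,4,8}:  v_{1} + v_{3} + v_{4} + v_{8} = v_{5} + v_{7}  ⟹  sig = ⟨4 | 1 1⟩

Sorted signature multiset PRS(X):
{ ⟨2 | 0⟩,  ⟨2 | 1⟩,  ⟨2 | 1 1 1⟩,  ⟨3 | 1⟩,  ⟨3 | 1 1⟩,  ⟨4 | 0⟩,  ⟨4 | 1⟩,  ⟨4 | 1 1⟩ }


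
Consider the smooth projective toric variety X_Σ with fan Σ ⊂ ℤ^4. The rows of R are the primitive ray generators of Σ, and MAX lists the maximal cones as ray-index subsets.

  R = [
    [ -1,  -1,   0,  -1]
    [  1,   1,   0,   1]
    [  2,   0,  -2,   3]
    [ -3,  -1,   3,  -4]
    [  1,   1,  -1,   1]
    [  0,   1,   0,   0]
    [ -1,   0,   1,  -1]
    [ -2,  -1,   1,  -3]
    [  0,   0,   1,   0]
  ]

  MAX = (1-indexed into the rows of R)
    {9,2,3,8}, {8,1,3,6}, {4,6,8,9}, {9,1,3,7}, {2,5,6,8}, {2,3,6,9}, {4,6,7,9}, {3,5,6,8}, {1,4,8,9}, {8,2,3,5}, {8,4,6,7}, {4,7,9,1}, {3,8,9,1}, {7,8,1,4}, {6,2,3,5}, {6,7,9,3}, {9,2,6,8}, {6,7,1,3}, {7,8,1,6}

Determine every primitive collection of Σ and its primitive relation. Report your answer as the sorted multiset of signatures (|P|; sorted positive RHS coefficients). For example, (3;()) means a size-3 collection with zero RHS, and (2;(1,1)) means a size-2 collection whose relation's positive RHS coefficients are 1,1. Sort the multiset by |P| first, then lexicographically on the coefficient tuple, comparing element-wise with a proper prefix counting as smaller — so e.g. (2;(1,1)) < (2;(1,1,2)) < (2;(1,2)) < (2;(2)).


Primitive collections (14):

  {1,2}:  v_{1} + v_{2} = 0 — sig = (2;())
  {5,7}:  v_{5} + v_{7} = v_{6} — sig = (2;(1))
  {5,9}:  v_{5} + v_{9} = v_{2} — sig = (2;(1))
  {2,7}:  v_{2} + v_{7} = v_{6} + v_{9} — sig = (2;(1,1))
  {3,4}:  v_{3} + v_{4} = v_{1} + v_{9} — sig = (2;(1,1))
  {1,5}:  v_{1} + v_{5} = v_{3} + v_{6} + v_{8} — sig = (2;(1,1,1))
  {4,5}:  v_{4} + v_{5} = v_{6} + v_{8} + v_{9} — sig = (2;(1,1,1))
  {2,4}:  v_{2} + v_{4} = v_{6} + v_{8} + 2·v_{9} — sig = (2;(1,1,2))
  {1,6,9}:  v_{1} + v_{6} + v_{9} = v_{7} — sig = (3;(1))
  {3,7,8}:  v_{3} + v_{7} + v_{8} = v_{1} — sig = (3;(1))
  {7,8,9}:  v_{7} + v_{8} + v_{9} = v_{4} — sig = (3;(1))
  {1,4,6}:  v_{1} + v_{4} + v_{6} = 2·v_{7} + v_{8} — sig = (3;(1,2))
  {3,6,8,9}:  v_{3} + v_{6} + v_{8} + v_{9} = 0 — sig = (4;())
  {2,3,6,8}:  v_{2} + v_{3} + v_{6} + v_{8} = v_{5} — sig = (4;(1))

Hence PRS(X_Σ) =
    (2;())
    (2;(1))
    (2;(1))
    (2;(1,1))
    (2;(1,1))
    (2;(1,1,1))
    (2;(1,1,1))
    (2;(1,1,2))
    (3;(1))
    (3;(1))
    (3;(1))
    (3;(1,2))
    (4;())
    (4;(1))


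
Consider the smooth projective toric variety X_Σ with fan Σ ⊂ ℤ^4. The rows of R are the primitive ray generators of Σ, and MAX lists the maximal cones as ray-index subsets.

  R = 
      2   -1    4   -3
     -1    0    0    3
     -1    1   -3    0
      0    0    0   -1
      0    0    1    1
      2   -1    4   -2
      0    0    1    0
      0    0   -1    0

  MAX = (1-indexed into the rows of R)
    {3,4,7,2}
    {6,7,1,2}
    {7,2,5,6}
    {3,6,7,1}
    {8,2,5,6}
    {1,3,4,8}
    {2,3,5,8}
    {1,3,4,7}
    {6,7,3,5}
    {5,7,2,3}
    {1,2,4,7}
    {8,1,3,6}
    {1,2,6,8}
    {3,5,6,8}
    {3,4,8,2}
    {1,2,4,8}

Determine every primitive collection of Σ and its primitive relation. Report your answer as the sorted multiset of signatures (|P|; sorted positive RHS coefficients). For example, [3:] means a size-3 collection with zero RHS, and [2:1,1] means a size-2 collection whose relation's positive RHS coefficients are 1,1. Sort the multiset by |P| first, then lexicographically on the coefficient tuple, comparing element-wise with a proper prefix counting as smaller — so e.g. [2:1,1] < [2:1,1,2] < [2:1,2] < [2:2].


Primitive collections (6):

  • {7,8}:  v_{7} + v_{8} = 0  so sig = [2:]
  • {4,5}:  v_{4} + v_{5} = v_{7}  so sig = [2:1]
  • {4,6}:  v_{4} + v_{6} = v_{1}  so sig = [2:1]
  • {1,5}:  v_{1} + v_{5} = v_{6} + v_{7}  so sig = [2:1,1]
  • {1,2,3}:  v_{1} + v_{2} + v_{3} = v_{7}  so sig = [3:1]
  • {2,3,6}:  v_{2} + v_{3} + v_{6} = v_{5}  so sig = [3:1]

Sorted signature multiset PRS(X):
[[2:], [2:1], [2:1], [2:1,1], [3:1], [3:1]]


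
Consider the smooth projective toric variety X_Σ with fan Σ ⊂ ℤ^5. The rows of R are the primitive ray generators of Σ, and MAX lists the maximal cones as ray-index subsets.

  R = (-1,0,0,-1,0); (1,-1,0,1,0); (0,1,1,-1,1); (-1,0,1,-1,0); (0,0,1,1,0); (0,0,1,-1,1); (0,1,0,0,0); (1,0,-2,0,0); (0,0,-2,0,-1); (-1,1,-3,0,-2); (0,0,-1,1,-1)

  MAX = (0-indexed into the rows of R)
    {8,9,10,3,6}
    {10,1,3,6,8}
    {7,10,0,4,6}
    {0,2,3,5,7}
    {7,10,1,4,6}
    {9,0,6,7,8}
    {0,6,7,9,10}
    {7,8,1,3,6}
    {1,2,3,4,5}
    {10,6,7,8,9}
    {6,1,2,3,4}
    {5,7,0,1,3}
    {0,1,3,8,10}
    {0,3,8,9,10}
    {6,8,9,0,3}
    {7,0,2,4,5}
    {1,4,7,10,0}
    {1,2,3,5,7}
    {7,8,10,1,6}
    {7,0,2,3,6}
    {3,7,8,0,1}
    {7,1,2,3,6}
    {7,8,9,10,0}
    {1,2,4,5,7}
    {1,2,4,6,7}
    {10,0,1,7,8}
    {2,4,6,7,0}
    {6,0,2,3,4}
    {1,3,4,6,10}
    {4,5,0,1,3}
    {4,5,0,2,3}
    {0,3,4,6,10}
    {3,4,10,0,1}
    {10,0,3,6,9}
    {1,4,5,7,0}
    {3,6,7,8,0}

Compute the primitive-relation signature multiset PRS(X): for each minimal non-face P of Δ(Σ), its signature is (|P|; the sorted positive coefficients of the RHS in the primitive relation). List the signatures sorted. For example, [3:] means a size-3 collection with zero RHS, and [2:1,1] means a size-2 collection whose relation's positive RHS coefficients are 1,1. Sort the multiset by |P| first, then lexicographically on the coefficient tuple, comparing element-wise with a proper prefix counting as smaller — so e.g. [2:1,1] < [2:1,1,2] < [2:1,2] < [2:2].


|primitive collections| = 16. Relations:

  • {5,10}:  v_{5} + v_{10} = 0 — sig = [2:]
  • {2,10}:  v_{2} + v_{10} = v_{6} — sig = [2:1]
  • {4,8}:  v_{4} + v_{8} = v_{10} — sig = [2:1]
  • {5,6}:  v_{5} + v_{6} = v_{2} — sig = [2:1]
  • {1,9}:  v_{1} + v_{9} = v_{8} + v_{10} — sig = [2:1,1]
  • {5,8}:  v_{5} + v_{8} = v_{3} + v_{7} — sig = [2:1,1]
  • {2,8}:  v_{2} + v_{8} = v_{3} + v_{6} + v_{7} — sig = [2:1,1,1]
  • {5,9}:  v_{5} + v_{9} = v_{0} + v_{6} + v_{8} — sig = [2:1,1,1]
  • {2,9}:  v_{2} + v_{9} = v_{0} + 2·v_{6} + v_{8} — sig = [2:1,1,2]
  • {4,9}:  v_{4} + v_{9} = v_{0} + v_{6} + 2·v_{10} — sig = [2:1,1,2]
  • {0,1,6}:  v_{0} + v_{1} + v_{6} = 0 — sig = [3:]
  • {3,4,7}:  v_{3} + v_{4} + v_{7} = 0 — sig = [3:]
  • {0,1,2}:  v_{0} + v_{1} + v_{2} = v_{5} — sig = [3:1]
  • {3,7,10}:  v_{3} + v_{7} + v_{10} = v_{8} — sig = [3:1]
  • {3,7,9}:  v_{3} + v_{7} + v_{9} = v_{0} + v_{6} + 2·v_{8} — sig = [3:1,1,2]
  • {0,6,8,10}:  v_{0} + v_{6} + v_{8} + v_{10} = v_{9} — sig = [4:1]

Sorted signature multiset PRS(X):
[[2:], [2:1], [2:1], [2:1], [2:1,1], [2:1,1], [2:1,1,1], [2:1,1,1], [2:1,1,2], [2:1,1,2], [3:], [3:], [3:1], [3:1], [3:1,1,2], [4:1]]


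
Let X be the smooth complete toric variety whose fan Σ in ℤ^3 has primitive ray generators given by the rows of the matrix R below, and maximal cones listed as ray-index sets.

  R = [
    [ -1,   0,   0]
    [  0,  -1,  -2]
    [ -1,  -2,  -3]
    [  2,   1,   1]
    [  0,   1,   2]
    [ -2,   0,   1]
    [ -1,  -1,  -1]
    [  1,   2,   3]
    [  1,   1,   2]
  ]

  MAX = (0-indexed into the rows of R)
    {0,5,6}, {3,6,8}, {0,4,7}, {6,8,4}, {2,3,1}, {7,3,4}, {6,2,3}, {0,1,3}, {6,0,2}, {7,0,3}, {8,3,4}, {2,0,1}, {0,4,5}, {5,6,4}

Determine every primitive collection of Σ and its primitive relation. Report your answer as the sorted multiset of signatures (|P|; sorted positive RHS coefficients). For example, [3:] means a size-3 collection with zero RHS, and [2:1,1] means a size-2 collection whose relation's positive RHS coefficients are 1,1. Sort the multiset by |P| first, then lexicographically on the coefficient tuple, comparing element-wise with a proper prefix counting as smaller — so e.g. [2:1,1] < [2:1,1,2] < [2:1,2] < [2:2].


Σ has 20 primitive collections:

  {1,4}:  v_{1} + v_{4} = 0  ⇒ sig = [2:]
  {2,7}:  v_{2} + v_{7} = 0  ⇒ sig = [2:]
  {0,8}:  v_{0} + v_{8} = v_{4}  ⇒ sig = [2:1]
  {1,6}:  v_{1} + v_{6} = v_{2}  ⇒ sig = [2:1]
  {2,4}:  v_{2} + v_{4} = v_{6}  ⇒ sig = [2:1]
  {3,5}:  v_{3} + v_{5} = v_{4}  ⇒ sig = [2:1]
  {6,7}:  v_{6} + v_{7} = v_{4}  ⇒ sig = [2:1]
  {1,5}:  v_{1} + v_{5} = v_{0} + v_{6}  ⇒ sig = [2:1,1]
  {1,7}:  v_{1} + v_{7} = v_{0} + v_{3}  ⇒ sig = [2:1,1]
  {1,8}:  v_{1} + v_{8} = v_{3} + v_{6}  ⇒ sig = [2:1,1]
  {2,5}:  v_{2} + v_{5} = v_{0} + 2·v_{6}  ⇒ sig = [2:1,2]
  {2,8}:  v_{2} + v_{8} = v_{3} + 2·v_{6}  ⇒ sig = [2:1,2]
  {5,7}:  v_{5} + v_{7} = v_{0} + 2·v_{4}  ⇒ sig = [2:1,2]
  {5,8}:  v_{5} + v_{8} = 2·v_{4} + v_{6}  ⇒ sig = [2:1,2]
  {7,8}:  v_{7} + v_{8} = v_{3} + 2·v_{4}  ⇒ sig = [2:1,2]
  {0,3,6}:  v_{0} + v_{3} + v_{6} = 0  ⇒ sig = [3:]
  {0,2,3}:  v_{0} + v_{2} + v_{3} = v_{1}  ⇒ sig = [3:1]
  {0,3,4}:  v_{0} + v_{3} + v_{4} = v_{7}  ⇒ sig = [3:1]
  {0,4,6}:  v_{0} + v_{4} + v_{6} = v_{5}  ⇒ sig = [3:1]
  {3,4,6}:  v_{3} + v_{4} + v_{6} = v_{8}  ⇒ sig = [3:1]

so the primitive-relation signature multiset is
    [2:]
    [2:]
    [2:1]
    [2:1]
    [2:1]
    [2:1]
    [2:1]
    [2:1,1]
    [2:1,1]
    [2:1,1]
    [2:1,2]
    [2:1,2]
    [2:1,2]
    [2:1,2]
    [2:1,2]
    [3:]
    [3:1]
    [3:1]
    [3:1]
    [3:1]


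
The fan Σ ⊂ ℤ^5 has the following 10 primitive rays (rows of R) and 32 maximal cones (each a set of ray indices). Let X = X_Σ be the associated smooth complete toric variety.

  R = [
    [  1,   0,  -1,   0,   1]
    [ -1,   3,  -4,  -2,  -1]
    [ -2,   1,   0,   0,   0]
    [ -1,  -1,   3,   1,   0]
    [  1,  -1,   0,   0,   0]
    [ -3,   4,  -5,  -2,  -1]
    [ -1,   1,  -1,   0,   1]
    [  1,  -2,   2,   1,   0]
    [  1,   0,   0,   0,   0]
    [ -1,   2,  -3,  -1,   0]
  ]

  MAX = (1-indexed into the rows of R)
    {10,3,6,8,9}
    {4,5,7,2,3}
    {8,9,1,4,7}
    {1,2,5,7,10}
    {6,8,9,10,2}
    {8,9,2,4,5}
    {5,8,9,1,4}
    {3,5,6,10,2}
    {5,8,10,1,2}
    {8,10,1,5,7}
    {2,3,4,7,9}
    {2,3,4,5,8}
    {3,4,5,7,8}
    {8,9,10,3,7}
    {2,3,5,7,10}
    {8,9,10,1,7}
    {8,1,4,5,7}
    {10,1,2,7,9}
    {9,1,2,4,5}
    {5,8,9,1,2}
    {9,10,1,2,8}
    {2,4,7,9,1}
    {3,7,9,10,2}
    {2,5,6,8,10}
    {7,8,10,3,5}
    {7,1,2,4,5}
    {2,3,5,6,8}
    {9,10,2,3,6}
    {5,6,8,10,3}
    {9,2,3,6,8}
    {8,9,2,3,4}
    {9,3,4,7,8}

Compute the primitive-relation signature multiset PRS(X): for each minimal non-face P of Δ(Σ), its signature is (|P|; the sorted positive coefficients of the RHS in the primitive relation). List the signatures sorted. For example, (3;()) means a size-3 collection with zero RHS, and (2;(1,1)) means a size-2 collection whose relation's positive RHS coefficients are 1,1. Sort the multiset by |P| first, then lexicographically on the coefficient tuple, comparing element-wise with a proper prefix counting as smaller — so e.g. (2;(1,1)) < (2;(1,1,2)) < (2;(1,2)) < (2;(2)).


Minimal non-faces — 12 found among 10 rays, 32 max cones:

  {1,3}:  v_{1} + v_{3} = v_{7}  →  sig = (2;(1))
  {4,10}:  v_{4} + v_{10} = v_{3}  →  sig = (2;(1))
  {4,6}:  v_{4} + v_{6} = v_{2} + 2·v_{3} + v_{8}  →  sig = (2;(1,1,2))
  {6,7}:  v_{6} + v_{7} = v_{3} + 2·v_{10}  →  sig = (2;(1,2))
  {1,6}:  v_{1} + v_{6} = 2·v_{10}  →  sig = (2;(2))
  {3,5,9}:  v_{3} + v_{5} + v_{9} = 0  →  sig = (3;())
  {2,7,8}:  v_{2} + v_{7} + v_{8} = v_{10}  →  sig = (3;(1))
  {5,7,9}:  v_{5} + v_{7} + v_{9} = v_{1}  →  sig = (3;(1))
  {5,6,9}:  v_{5} + v_{6} + v_{9} = v_{2} + v_{8} + v_{10}  →  sig = (3;(1,1,1))
  {5,9,10}:  v_{5} + v_{9} + v_{10} = v_{1} + v_{2} + v_{8}  →  sig = (3;(1,1,1))
  {1,2,4,8}:  v_{1} + v_{2} + v_{4} + v_{8} = 0  →  sig = (4;())
  {2,3,8,10}:  v_{2} + v_{3} + v_{8} + v_{10} = v_{6}  →  sig = (4;(1))

Sorted signature multiset PRS(X):
    |P|=2: 5 collections, coeffs (1), (1), (1,1,2), (1,2), (2)
    |P|=3: 5 collections, coeffs (), (1), (1), (1,1,1), (1,1,1)
    |P|=4: 2 collections, coeffs (), (1)


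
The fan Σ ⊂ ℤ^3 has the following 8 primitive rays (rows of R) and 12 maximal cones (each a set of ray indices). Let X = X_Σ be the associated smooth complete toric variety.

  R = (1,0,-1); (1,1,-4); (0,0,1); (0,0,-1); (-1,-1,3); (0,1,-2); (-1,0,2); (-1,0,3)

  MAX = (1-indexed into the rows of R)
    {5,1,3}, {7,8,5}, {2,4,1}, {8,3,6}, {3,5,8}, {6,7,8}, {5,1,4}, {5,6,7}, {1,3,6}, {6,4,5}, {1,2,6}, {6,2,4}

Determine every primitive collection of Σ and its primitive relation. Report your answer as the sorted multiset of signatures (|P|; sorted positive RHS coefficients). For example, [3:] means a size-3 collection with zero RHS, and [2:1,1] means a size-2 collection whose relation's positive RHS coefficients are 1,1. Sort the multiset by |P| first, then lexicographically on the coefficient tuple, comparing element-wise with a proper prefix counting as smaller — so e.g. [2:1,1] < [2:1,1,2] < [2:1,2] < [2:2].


14 collections generate NE(X_Σ); each relation:

  P={3,4}:  v_{3} + v_{4} = 0  ⇒ sig = [2:]
  P={1,7}:  v_{1} + v_{7} = v_{3}  ⇒ sig = [2:1]
  P={2,5}:  v_{2} + v_{5} = v_{4}  ⇒ sig = [2:1]
  P={2,7}:  v_{2} + v_{7} = v_{6}  ⇒ sig = [2:1]
  P={3,7}:  v_{3} + v_{7} = v_{8}  ⇒ sig = [2:1]
  P={4,8}:  v_{4} + v_{8} = v_{7}  ⇒ sig = [2:1]
  P={2,3}:  v_{2} + v_{3} = v_{1} + v_{6}  ⇒ sig = [2:1,1]
  P={2,8}:  v_{2} + v_{8} = v_{3} + v_{6}  ⇒ sig = [2:1,1]
  P={4,7}:  v_{4} + v_{7} = v_{5} + v_{6}  ⇒ sig = [2:1,1]
  P={1,8}:  v_{1} + v_{8} = 2·v_{3}  ⇒ sig = [2:2]
  P={1,5,6}:  v_{1} + v_{5} + v_{6} = 0  ⇒ sig = [3:]
  P={1,4,6}:  v_{1} + v_{4} + v_{6} = v_{2}  ⇒ sig = [3:1]
  P={3,5,6}:  v_{3} + v_{5} + v_{6} = v_{7}  ⇒ sig = [3:1]
  P={5,6,8}:  v_{5} + v_{6} + v_{8} = 2·v_{7}  ⇒ sig = [3:2]

so the primitive-relation signature multiset is
[[2:], [2:1], [2:1], [2:1], [2:1], [2:1], [2:1,1], [2:1,1], [2:1,1], [2:2], [3:], [3:1], [3:1], [3:2]]


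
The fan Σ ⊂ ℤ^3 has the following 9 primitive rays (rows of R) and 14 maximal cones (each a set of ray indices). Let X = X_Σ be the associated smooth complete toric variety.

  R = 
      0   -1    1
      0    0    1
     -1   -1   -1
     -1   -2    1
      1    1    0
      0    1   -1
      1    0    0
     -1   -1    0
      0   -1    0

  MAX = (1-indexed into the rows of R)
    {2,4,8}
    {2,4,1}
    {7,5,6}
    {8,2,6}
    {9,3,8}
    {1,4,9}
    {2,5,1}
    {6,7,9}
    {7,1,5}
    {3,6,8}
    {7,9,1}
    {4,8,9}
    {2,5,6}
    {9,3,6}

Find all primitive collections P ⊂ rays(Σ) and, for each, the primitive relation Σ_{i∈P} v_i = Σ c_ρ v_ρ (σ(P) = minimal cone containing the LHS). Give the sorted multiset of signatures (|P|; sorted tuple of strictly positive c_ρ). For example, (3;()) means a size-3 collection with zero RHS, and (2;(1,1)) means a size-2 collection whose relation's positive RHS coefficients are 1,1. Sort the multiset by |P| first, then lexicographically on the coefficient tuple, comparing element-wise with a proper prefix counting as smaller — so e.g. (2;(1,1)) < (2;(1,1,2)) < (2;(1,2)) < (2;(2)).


Minimal non-faces — 16 found among 9 rays, 14 max cones:

  {1,6}:  v_{1} + v_{6} = 0  so sig = (2;())
  {5,8}:  v_{5} + v_{8} = 0  so sig = (2;())
  {1,8}:  v_{1} + v_{8} = v_{4}  so sig = (2;(1))
  {2,3}:  v_{2} + v_{3} = v_{8}  so sig = (2;(1))
  {2,9}:  v_{2} + v_{9} = v_{1}  so sig = (2;(1))
  {4,5}:  v_{4} + v_{5} = v_{1}  so sig = (2;(1))
  {4,6}:  v_{4} + v_{6} = v_{8}  so sig = (2;(1))
  {5,9}:  v_{5} + v_{9} = v_{7}  so sig = (2;(1))
  {7,8}:  v_{7} + v_{8} = v_{9}  so sig = (2;(1))
  {1,3}:  v_{1} + v_{3} = v_{8} + v_{9}  so sig = (2;(1,1))
  {2,7}:  v_{2} + v_{7} = v_{1} + v_{5}  so sig = (2;(1,1))
  {3,5}:  v_{3} + v_{5} = v_{6} + v_{9}  so sig = (2;(1,1))
  {4,7}:  v_{4} + v_{7} = v_{1} + v_{9}  so sig = (2;(1,1))
  {3,4}:  v_{3} + v_{4} = 2·v_{8} + v_{9}  so sig = (2;(1,2))
  {3,7}:  v_{3} + v_{7} = v_{6} + 2·v_{9}  so sig = (2;(1,2))
  {6,8,9}:  v_{6} + v_{8} + v_{9} = v_{3}  so sig = (3;(1))

Sorted signature multiset PRS(X):
    |P|=2: 15 collections, coeffs (), (), (1), (1), (1), (1), (1), (1), (1), (1,1), (1,1), (1,1), (1,1), (1,2), (1,2)
    |P|=3: 1 collection, coeffs (1)


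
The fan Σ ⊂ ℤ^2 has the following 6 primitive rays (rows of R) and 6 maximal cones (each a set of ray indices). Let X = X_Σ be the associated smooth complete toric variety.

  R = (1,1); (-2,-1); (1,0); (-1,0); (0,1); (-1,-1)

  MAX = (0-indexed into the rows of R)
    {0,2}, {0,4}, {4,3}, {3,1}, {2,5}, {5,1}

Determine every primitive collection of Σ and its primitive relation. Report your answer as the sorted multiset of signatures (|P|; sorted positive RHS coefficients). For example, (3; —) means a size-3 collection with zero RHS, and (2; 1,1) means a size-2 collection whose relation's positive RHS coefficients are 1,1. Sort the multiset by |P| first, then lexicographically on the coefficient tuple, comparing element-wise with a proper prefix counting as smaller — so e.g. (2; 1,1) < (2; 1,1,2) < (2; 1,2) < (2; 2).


|primitive collections| = 9. Relations:

  P={0,5}:  v_{0} + v_{5} = 0  ⇒ sig = (2; —)
  P={2,3}:  v_{2} + v_{3} = 0  ⇒ sig = (2; —)
  P={0,1}:  v_{0} + v_{1} = v_{3}  ⇒ sig = (2; 1)
  P={0,3}:  v_{0} + v_{3} = v_{4}  ⇒ sig = (2; 1)
  P={1,2}:  v_{1} + v_{2} = v_{5}  ⇒ sig = (2; 1)
  P={2,4}:  v_{2} + v_{4} = v_{0}  ⇒ sig = (2; 1)
  P={3,5}:  v_{3} + v_{5} = v_{1}  ⇒ sig = (2; 1)
  P={4,5}:  v_{4} + v_{5} = v_{3}  ⇒ sig = (2; 1)
  P={1,4}:  v_{1} + v_{4} = 2·v_{3}  ⇒ sig = (2; 2)

Sorted signature multiset PRS(X):
[(2; —), (2; —), (2; 1), (2; 1), (2; 1), (2; 1), (2; 1), (2; 1), (2; 2)]


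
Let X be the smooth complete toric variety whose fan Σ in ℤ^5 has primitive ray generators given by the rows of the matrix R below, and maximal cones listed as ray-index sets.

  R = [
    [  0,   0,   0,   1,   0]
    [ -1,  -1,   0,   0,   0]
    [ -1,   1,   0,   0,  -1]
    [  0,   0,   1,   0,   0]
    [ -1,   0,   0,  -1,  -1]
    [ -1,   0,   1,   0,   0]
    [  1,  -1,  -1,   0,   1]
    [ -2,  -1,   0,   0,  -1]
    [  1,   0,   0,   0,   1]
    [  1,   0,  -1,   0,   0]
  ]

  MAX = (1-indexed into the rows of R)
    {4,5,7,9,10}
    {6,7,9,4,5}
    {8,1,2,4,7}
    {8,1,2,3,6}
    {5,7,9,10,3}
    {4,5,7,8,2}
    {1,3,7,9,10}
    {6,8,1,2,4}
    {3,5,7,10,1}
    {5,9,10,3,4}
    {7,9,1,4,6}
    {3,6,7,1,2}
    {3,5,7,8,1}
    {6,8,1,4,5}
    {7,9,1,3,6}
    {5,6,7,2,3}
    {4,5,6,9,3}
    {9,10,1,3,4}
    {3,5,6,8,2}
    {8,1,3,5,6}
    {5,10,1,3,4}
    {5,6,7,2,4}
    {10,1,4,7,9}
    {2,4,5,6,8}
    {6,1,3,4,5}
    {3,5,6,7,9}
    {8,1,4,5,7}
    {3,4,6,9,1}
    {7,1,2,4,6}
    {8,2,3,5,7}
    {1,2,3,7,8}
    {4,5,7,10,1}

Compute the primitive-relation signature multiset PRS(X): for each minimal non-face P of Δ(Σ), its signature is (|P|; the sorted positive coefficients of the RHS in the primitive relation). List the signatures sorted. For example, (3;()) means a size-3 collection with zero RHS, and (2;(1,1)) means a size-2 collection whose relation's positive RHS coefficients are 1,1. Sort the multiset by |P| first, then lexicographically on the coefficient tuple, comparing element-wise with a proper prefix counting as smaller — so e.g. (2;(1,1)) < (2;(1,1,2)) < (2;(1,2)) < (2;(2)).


12 collections generate NE(X_Σ); each relation:

  {6,10}:  v_{6} + v_{10} = 0  ⟹  sig = (2;())
  {8,9}:  v_{8} + v_{9} = v_{2}  ⟹  sig = (2;(1))
  {2,9}:  v_{2} + v_{9} = v_{6} + v_{7}  ⟹  sig = (2;(1,1))
  {2,10}:  v_{2} + v_{10} = v_{1} + v_{5} + v_{7}  ⟹  sig = (2;(1,1,1))
  {8,10}:  v_{8} + v_{10} = 2·v_{1} + 2·v_{5} + v_{7}  ⟹  sig = (2;(1,2,2))
  {1,5,9}:  v_{1} + v_{5} + v_{9} = 0  ⟹  sig = (3;())
  {3,4,7}:  v_{3} + v_{4} + v_{7} = 0  ⟹  sig = (3;())
  {1,2,5}:  v_{1} + v_{2} + v_{5} = v_{8}  ⟹  sig = (3;(1))
  {2,3,4}:  v_{2} + v_{3} + v_{4} = v_{1} + v_{5} + v_{6}  ⟹  sig = (3;(1,1,1))
  {3,4,8}:  v_{3} + v_{4} + v_{8} = 2·v_{1} + 2·v_{5} + v_{6}  ⟹  sig = (3;(1,2,2))
  {6,7,8}:  v_{6} + v_{7} + v_{8} = 2·v_{2}  ⟹  sig = (3;(2))
  {1,5,6,7}:  v_{1} + v_{5} + v_{6} + v_{7} = v_{2}  ⟹  sig = (4;(1))

Sorted signature multiset PRS(X):
    |P|=2: 5 collections, coeffs (), (1), (1,1), (1,1,1), (1,2,2)
    |P|=3: 6 collections, coeffs (), (), (1), (1,1,1), (1,2,2), (2)
    |P|=4: 1 collection, coeffs (1)


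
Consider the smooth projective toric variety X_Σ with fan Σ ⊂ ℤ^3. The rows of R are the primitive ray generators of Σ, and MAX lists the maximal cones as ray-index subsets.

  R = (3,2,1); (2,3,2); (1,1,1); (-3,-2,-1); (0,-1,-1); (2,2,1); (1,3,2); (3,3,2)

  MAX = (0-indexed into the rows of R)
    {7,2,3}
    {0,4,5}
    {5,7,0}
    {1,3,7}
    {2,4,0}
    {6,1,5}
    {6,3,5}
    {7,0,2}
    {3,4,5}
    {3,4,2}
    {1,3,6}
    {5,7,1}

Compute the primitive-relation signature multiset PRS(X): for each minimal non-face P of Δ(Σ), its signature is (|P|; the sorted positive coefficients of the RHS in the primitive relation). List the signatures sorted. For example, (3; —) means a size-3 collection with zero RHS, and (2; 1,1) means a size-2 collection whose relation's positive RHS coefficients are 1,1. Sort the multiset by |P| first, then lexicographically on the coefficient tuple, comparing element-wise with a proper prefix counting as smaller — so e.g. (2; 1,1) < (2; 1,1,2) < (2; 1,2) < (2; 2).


The 12 primitive collections of Σ (r=8, n=3):

  • {0,3}:  v_{0} + v_{3} = 0  ⟹  sig = (2; —)
  • {1,4}:  v_{1} + v_{4} = v_{5}  ⟹  sig = (2; 1)
  • {2,5}:  v_{2} + v_{5} = v_{7}  ⟹  sig = (2; 1)
  • {4,7}:  v_{4} + v_{7} = v_{0}  ⟹  sig = (2; 1)
  • {0,1}:  v_{0} + v_{1} = v_{5} + v_{7}  ⟹  sig = (2; 1,1)
  • {0,6}:  v_{0} + v_{6} = v_{1} + v_{5}  ⟹  sig = (2; 1,1)
  • {2,6}:  v_{2} + v_{6} = v_{1} + v_{3} + v_{7}  ⟹  sig = (2; 1,1,1)
  • {1,2}:  v_{1} + v_{2} = v_{3} + 2·v_{7}  ⟹  sig = (2; 1,2)
  • {4,6}:  v_{4} + v_{6} = v_{3} + 2·v_{5}  ⟹  sig = (2; 1,2)
  • {6,7}:  v_{6} + v_{7} = 2·v_{1}  ⟹  sig = (2; 2)
  • {1,3,5}:  v_{1} + v_{3} + v_{5} = v_{6}  ⟹  sig = (3; 1)
  • {3,5,7}:  v_{3} + v_{5} + v_{7} = v_{1}  ⟹  sig = (3; 1)

so the primitive-relation signature multiset is
{ (2; —),  (2; 1) ×3,  (2; 1,1) ×2,  (2; 1,1,1),  (2; 1,2) ×2,  (2; 2),  (3; 1) ×2 }


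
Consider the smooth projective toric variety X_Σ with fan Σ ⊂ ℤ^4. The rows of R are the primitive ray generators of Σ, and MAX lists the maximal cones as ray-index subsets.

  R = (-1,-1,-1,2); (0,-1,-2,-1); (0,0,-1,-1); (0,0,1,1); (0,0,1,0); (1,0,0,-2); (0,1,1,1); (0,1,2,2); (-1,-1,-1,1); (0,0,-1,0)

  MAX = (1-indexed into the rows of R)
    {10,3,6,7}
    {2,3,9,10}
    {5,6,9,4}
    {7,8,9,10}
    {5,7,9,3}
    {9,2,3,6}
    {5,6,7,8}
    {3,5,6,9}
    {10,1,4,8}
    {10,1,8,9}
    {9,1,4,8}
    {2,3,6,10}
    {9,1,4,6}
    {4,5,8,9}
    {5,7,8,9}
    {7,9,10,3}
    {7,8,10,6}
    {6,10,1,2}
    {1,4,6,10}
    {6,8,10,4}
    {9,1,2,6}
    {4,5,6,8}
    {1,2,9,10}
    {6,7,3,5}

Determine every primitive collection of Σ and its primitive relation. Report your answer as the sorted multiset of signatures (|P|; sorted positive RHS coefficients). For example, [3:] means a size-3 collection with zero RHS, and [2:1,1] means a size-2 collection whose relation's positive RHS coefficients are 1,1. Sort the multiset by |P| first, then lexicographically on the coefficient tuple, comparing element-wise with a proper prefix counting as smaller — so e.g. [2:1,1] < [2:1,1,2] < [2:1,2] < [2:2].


Δ(Σ) — 10 vertices, 16 min non-faces:

  P = {3,4}:  v_{3} + v_{4} = 0  →  sig = [2:]
  P = {5,10}:  v_{5} + v_{10} = 0  →  sig = [2:]
  P = {2,7}:  v_{2} + v_{7} = v_{10}  →  sig = [2:1]
  P = {3,8}:  v_{3} + v_{8} = v_{7}  →  sig = [2:1]
  P = {4,7}:  v_{4} + v_{7} = v_{8}  →  sig = [2:1]
  P = {1,3}:  v_{1} + v_{3} = v_{9} + v_{10}  →  sig = [2:1,1]
  P = {1,5}:  v_{1} + v_{5} = v_{4} + v_{9}  →  sig = [2:1,1]
  P = {2,4}:  v_{2} + v_{4} = v_{1} + v_{6}  →  sig = [2:1,1]
  P = {2,5}:  v_{2} + v_{5} = v_{6} + v_{9}  →  sig = [2:1,1]
  P = {2,8}:  v_{2} + v_{8} = v_{4} + v_{10}  →  sig = [2:1,1]
  P = {1,7}:  v_{1} + v_{7} = v_{8} + v_{9} + v_{10}  →  sig = [2:1,1,1]
  P = {6,7,9}:  v_{6} + v_{7} + v_{9} = 0  →  sig = [3:]
  P = {4,9,10}:  v_{4} + v_{9} + v_{10} = v_{1}  →  sig = [3:1]
  P = {6,8,9}:  v_{6} + v_{8} + v_{9} = v_{4}  →  sig = [3:1]
  P = {6,9,10}:  v_{6} + v_{9} + v_{10} = v_{2}  →  sig = [3:1]
  P = {1,6,8}:  v_{1} + v_{6} + v_{8} = 2·v_{4} + v_{10}  →  sig = [3:1,2]

Sorted signature multiset PRS(X):
    |P|=2: 11 collections, coeffs (), (), (1), (1), (1), (1,1), (1,1), (1,1), (1,1), (1,1), (1,1,1)
    |P|=3: 5 collections, coeffs (), (1), (1), (1), (1,2)


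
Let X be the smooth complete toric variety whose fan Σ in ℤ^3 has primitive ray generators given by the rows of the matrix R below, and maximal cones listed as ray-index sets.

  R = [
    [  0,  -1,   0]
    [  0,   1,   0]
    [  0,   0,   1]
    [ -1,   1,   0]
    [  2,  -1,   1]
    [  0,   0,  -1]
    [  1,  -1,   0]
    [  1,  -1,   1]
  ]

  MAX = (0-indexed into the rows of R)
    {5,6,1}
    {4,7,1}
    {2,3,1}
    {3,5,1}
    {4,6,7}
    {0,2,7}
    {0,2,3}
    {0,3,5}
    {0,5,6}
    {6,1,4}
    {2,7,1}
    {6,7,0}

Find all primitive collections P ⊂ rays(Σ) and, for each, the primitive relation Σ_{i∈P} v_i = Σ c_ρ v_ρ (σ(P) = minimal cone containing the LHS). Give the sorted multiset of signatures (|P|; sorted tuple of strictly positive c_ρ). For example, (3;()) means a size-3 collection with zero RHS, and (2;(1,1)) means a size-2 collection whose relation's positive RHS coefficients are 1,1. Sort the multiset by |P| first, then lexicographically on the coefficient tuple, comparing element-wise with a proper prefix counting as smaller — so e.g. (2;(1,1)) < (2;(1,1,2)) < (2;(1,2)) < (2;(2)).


Σ has 11 primitive collections:

  P = {0,1}:  v_{0} + v_{1} = 0 — sig = (2;())
  P = {2,5}:  v_{2} + v_{5} = 0 — sig = (2;())
  P = {3,6}:  v_{3} + v_{6} = 0 — sig = (2;())
  P = {2,6}:  v_{2} + v_{6} = v_{7} — sig = (2;(1))
  P = {3,7}:  v_{3} + v_{7} = v_{2} — sig = (2;(1))
  P = {5,7}:  v_{5} + v_{7} = v_{6} — sig = (2;(1))
  P = {0,4}:  v_{0} + v_{4} = v_{6} + v_{7} — sig = (2;(1,1))
  P = {3,4}:  v_{3} + v_{4} = v_{1} + v_{7} — sig = (2;(1,1))
  P = {2,4}:  v_{2} + v_{4} = v_{1} + 2·v_{7} — sig = (2;(1,2))
  P = {4,5}:  v_{4} + v_{5} = v_{1} + 2·v_{6} — sig = (2;(1,2))
  P = {1,6,7}:  v_{1} + v_{6} + v_{7} = v_{4} — sig = (3;(1))

Hence PRS(X_Σ) =
    (2;())
    (2;())
    (2;())
    (2;(1))
    (2;(1))
    (2;(1))
    (2;(1,1))
    (2;(1,1))
    (2;(1,2))
    (2;(1,2))
    (3;(1))


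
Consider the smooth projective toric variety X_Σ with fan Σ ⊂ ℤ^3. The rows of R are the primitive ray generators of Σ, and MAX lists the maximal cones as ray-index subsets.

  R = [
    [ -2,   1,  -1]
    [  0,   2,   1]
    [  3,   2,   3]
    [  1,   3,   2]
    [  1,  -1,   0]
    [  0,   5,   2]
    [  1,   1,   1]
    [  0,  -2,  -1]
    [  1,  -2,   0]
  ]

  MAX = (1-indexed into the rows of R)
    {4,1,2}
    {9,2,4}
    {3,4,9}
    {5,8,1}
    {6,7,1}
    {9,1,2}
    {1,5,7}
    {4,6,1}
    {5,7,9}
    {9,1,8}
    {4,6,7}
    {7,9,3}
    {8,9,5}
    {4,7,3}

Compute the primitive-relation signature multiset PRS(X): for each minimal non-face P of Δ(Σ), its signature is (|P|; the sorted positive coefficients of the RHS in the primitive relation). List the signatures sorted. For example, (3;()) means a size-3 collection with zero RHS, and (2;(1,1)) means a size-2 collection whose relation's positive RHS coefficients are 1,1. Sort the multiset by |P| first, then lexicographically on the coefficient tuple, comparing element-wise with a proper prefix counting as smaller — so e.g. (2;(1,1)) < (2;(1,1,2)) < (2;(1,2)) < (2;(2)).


|primitive collections| = 20. Relations:

  P={2,8}:  v_{2} + v_{8} = 0 — sig = (2;())
  P={1,3}:  v_{1} + v_{3} = v_{4} — sig = (2;(1))
  P={2,5}:  v_{2} + v_{5} = v_{7} — sig = (2;(1))
  P={2,7}:  v_{2} + v_{7} = v_{4} — sig = (2;(1))
  P={4,8}:  v_{4} + v_{8} = v_{7} — sig = (2;(1))
  P={6,9}:  v_{6} + v_{9} = v_{4} — sig = (2;(1))
  P={7,8}:  v_{7} + v_{8} = v_{5} — sig = (2;(1))
  P={2,3}:  v_{2} + v_{3} = 2·v_{4} + v_{9} — sig = (2;(1,2))
  P={2,6}:  v_{2} + v_{6} = v_{1} + 2·v_{4} — sig = (2;(1,2))
  P={3,6}:  v_{3} + v_{6} = 2·v_{4} + v_{7} — sig = (2;(1,2))
  P={3,8}:  v_{3} + v_{8} = 2·v_{7} + v_{9} — sig = (2;(1,2))
  P={6,8}:  v_{6} + v_{8} = v_{1} + 2·v_{7} — sig = (2;(1,2))
  P={3,5}:  v_{3} + v_{5} = 3·v_{7} + v_{9} — sig = (2;(1,3))
  P={5,6}:  v_{5} + v_{6} = v_{1} + 3·v_{7} — sig = (2;(1,3))
  P={4,5}:  v_{4} + v_{5} = 2·v_{7} — sig = (2;(2))
  P={1,7,9}:  v_{1} + v_{7} + v_{9} = 0 — sig = (3;())
  P={1,4,7}:  v_{1} + v_{4} + v_{7} = v_{6} — sig = (3;(1))
  P={1,4,9}:  v_{1} + v_{4} + v_{9} = v_{2} — sig = (3;(1))
  P={1,5,9}:  v_{1} + v_{5} + v_{9} = v_{8} — sig = (3;(1))
  P={4,7,9}:  v_{4} + v_{7} + v_{9} = v_{3} — sig = (3;(1))

Sorted signature multiset PRS(X):
[(2;()), (2;(1)), (2;(1)), (2;(1)), (2;(1)), (2;(1)), (2;(1)), (2;(1,2)), (2;(1,2)), (2;(1,2)), (2;(1,2)), (2;(1,2)), (2;(1,3)), (2;(1,3)), (2;(2)), (3;()), (3;(1)), (3;(1)), (3;(1)), (3;(1))]


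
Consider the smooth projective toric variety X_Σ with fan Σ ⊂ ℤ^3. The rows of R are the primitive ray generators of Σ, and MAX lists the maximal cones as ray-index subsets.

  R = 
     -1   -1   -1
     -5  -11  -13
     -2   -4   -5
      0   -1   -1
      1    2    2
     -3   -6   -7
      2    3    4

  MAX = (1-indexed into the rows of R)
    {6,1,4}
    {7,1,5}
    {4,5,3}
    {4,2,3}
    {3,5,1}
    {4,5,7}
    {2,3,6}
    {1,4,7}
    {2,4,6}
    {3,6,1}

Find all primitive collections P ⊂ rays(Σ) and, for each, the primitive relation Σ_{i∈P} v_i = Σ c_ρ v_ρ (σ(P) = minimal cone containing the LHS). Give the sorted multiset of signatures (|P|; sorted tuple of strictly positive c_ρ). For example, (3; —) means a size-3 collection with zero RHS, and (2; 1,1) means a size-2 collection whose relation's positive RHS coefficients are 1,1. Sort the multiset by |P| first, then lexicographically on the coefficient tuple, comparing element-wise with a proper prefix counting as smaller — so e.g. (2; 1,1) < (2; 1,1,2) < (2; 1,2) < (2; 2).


9 minimal non-faces of Δ(Σ) (on 7 rays):

  {3,7}:  v_{3} + v_{7} = v_{4} ; sig = (2; 1)
  {5,6}:  v_{5} + v_{6} = v_{3} ; sig = (2; 1)
  {2,5}:  v_{2} + v_{5} = 2·v_{3} + v_{4} ; sig = (2; 1,2)
  {2,7}:  v_{2} + v_{7} = 2·v_{4} + v_{6} ; sig = (2; 1,2)
  {6,7}:  v_{6} + v_{7} = v_{1} + 2·v_{4} ; sig = (2; 1,2)
  {1,2}:  v_{1} + v_{2} = 2·v_{6} ; sig = (2; 2)
  {1,4,5}:  v_{1} + v_{4} + v_{5} = 0 ; sig = (3; —)
  {1,3,4}:  v_{1} + v_{3} + v_{4} = v_{6} ; sig = (3; 1)
  {3,4,6}:  v_{3} + v_{4} + v_{6} = v_{2} ; sig = (3; 1)

Hence PRS(X_Σ) =
{ (2; 1) ×2,  (2; 1,2) ×3,  (2; 2),  (3; —),  (3; 1) ×2 }


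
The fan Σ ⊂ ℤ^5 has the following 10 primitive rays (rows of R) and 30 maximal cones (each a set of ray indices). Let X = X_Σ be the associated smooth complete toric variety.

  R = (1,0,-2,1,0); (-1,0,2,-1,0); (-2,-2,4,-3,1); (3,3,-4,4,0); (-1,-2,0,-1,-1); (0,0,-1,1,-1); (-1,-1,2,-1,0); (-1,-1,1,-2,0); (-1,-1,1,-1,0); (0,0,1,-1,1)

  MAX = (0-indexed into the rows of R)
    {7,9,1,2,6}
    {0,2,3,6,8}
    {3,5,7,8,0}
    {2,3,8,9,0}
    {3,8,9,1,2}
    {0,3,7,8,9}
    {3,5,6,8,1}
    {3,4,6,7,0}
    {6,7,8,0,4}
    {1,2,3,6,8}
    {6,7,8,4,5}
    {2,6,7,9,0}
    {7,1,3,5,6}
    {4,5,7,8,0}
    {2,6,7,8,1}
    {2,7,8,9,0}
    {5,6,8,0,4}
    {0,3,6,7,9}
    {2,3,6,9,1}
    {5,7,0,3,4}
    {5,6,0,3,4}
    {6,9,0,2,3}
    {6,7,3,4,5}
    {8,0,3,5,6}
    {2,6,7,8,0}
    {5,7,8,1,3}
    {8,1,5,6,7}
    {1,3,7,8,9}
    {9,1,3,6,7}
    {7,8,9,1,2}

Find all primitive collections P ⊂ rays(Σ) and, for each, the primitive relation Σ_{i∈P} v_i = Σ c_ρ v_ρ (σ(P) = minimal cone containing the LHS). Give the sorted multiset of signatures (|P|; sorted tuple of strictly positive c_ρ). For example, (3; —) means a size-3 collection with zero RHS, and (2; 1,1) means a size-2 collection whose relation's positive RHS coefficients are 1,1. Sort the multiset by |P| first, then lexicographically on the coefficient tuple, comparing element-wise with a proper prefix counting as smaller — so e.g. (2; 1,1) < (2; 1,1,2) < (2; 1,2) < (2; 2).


Minimal non-faces — 11 found among 10 rays, 30 max cones:

  P = {0,1}:  v_{0} + v_{1} = 0  ⇒ sig = (2; —)
  P = {5,9}:  v_{5} + v_{9} = 0  ⇒ sig = (2; —)
  P = {2,5}:  v_{2} + v_{5} = v_{6} + v_{8}  ⇒ sig = (2; 1,1)
  P = {1,4}:  v_{1} + v_{4} = v_{5} + v_{6} + v_{7}  ⇒ sig = (2; 1,1,1)
  P = {4,9}:  v_{4} + v_{9} = v_{0} + v_{6} + v_{7}  ⇒ sig = (2; 1,1,1)
  P = {2,4}:  v_{2} + v_{4} = v_{0} + 2·v_{6} + v_{7} + v_{8}  ⇒ sig = (2; 1,1,1,2)
  P = {2,3,7}:  v_{2} + v_{3} + v_{7} = v_{9}  ⇒ sig = (3; 1)
  P = {6,8,9}:  v_{6} + v_{8} + v_{9} = v_{2}  ⇒ sig = (3; 1)
  P = {3,4,8}:  v_{3} + v_{4} + v_{8} = v_{0} + v_{5}  ⇒ sig = (3; 1,1)
  P = {3,6,7,8}:  v_{3} + v_{6} + v_{7} + v_{8} = 0  ⇒ sig = (4; —)
  P = {0,5,6,7}:  v_{0} + v_{5} + v_{6} + v_{7} = v_{4}  ⇒ sig = (4; 1)

Hence PRS(X_Σ) =
    |P|=2: 6 collections, coeffs (), (), (1,1), (1,1,1), (1,1,1), (1,1,1,2)
    |P|=3: 3 collections, coeffs (1), (1), (1,1)
    |P|=4: 2 collections, coeffs (), (1)


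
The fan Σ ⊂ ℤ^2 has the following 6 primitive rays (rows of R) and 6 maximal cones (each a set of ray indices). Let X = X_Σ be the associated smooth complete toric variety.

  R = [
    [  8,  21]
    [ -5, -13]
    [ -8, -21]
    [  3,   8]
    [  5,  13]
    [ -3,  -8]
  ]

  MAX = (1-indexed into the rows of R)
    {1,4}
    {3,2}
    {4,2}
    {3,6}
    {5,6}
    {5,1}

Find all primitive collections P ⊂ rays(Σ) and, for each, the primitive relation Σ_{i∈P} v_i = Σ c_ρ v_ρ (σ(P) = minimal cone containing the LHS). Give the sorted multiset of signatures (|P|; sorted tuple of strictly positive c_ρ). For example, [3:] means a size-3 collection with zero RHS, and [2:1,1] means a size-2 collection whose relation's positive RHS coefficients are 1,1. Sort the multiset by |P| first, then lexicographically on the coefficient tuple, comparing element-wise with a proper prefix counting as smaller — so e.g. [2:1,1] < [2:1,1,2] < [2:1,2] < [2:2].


Primitive collections (9):

  P = {1,3}:  v_{1} + v_{3} = 0 — sig = [2:]
  P = {2,5}:  v_{2} + v_{5} = 0 — sig = [2:]
  P = {4,6}:  v_{4} + v_{6} = 0 — sig = [2:]
  P = {1,2}:  v_{1} + v_{2} = v_{4} — sig = [2:1]
  P = {1,6}:  v_{1} + v_{6} = v_{5} — sig = [2:1]
  P = {2,6}:  v_{2} + v_{6} = v_{3} — sig = [2:1]
  P = {3,4}:  v_{3} + v_{4} = v_{2} — sig = [2:1]
  P = {3,5}:  v_{3} + v_{5} = v_{6} — sig = [2:1]
  P = {4,5}:  v_{4} + v_{5} = v_{1} — sig = [2:1]

Signatures (|P|; sorted positive RHS coefficients), sorted:
[[2:], [2:], [2:], [2:1], [2:1], [2:1], [2:1], [2:1], [2:1]]


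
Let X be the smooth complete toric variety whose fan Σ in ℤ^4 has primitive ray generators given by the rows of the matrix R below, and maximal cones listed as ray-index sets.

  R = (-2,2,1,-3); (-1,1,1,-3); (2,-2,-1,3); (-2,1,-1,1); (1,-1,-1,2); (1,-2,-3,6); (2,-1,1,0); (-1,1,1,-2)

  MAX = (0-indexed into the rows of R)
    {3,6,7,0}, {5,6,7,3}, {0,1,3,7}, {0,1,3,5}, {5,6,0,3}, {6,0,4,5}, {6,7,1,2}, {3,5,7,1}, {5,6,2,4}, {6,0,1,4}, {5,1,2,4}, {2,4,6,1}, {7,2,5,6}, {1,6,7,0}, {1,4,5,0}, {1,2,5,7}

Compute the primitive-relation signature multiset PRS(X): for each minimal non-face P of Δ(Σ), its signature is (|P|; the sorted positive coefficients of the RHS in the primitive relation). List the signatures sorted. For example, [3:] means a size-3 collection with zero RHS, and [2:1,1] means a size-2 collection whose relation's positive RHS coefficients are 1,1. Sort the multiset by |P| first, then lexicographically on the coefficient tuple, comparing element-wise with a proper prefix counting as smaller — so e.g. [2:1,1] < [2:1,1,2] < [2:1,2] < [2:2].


|primitive collections| = 7. Relations:

  • {0,2}:  v_{0} + v_{2} = 0  so sig = [2:]
  • {4,7}:  v_{4} + v_{7} = 0  so sig = [2:]
  • {2,3}:  v_{2} + v_{3} = v_{5} + v_{7}  so sig = [2:1,1]
  • {3,4}:  v_{3} + v_{4} = v_{0} + v_{5}  so sig = [2:1,1]
  • {0,5,7}:  v_{0} + v_{5} + v_{7} = v_{3}  so sig = [3:1]
  • {1,3,6}:  v_{1} + v_{3} + v_{6} = v_{7}  so sig = [3:1]
  • {1,5,6}:  v_{1} + v_{5} + v_{6} = v_{2}  so sig = [3:1]

Sorted signature multiset PRS(X):
    [2:]
    [2:]
    [2:1,1]
    [2:1,1]
    [3:1]
    [3:1]
    [3:1]
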